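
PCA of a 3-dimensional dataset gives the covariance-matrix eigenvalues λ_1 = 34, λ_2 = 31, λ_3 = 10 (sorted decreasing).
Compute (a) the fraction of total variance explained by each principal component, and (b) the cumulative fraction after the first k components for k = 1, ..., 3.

Step 1 — total variance = trace(Sigma) = Σ λ_i = 34 + 31 + 10 = 75.

Step 2 — fraction explained by component i = λ_i / Σ λ:
  PC1: 34/75 = 0.4533
  PC2: 31/75 = 0.4133
  PC3: 10/75 = 0.1333

Step 3 — cumulative fraction after k components = (λ_1 + ... + λ_k) / Σ λ:
  k = 1: 34/75 = 0.4533
  k = 2: (34 + 31)/75 = 65/75 = 0.8667
  k = 3: (34 + 31 + 10)/75 = 75/75 = 1

Summary (fraction, with percent):

explained: PC1 0.4533 (45.33%), PC2 0.4133 (41.33%), PC3 0.1333 (13.33%);  cumulative: 0.4533, 0.8667, 1


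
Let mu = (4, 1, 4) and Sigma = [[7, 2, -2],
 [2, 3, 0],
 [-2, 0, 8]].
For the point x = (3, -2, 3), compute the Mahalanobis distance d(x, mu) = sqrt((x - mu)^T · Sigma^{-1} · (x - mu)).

Step 1 — centre the observation: (x - mu) = (-1, -3, -1).

Step 2 — invert Sigma (cofactor / det for 3×3, or solve directly):
  Sigma^{-1} = [[0.1935, -0.129, 0.0484],
 [-0.129, 0.4194, -0.0323],
 [0.0484, -0.0323, 0.1371]].

Step 3 — form the quadratic (x - mu)^T · Sigma^{-1} · (x - mu):
  Sigma^{-1} · (x - mu) = (0.1452, -1.0968, -0.0887).
  (x - mu)^T · [Sigma^{-1} · (x - mu)] = (-1)·(0.1452) + (-3)·(-1.0968) + (-1)·(-0.0887) = 3.2339.

Step 4 — take square root: d = √(3.2339) ≈ 1.7983.

d(x, mu) = √(3.2339) ≈ 1.7983


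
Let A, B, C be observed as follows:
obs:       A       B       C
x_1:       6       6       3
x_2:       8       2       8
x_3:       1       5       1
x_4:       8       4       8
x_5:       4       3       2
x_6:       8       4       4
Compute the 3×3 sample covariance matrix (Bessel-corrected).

Step 1 — column means:
  mean(A) = (6 + 8 + 1 + 8 + 4 + 8) / 6 = 35/6 = 5.8333
  mean(B) = (6 + 2 + 5 + 4 + 3 + 4) / 6 = 24/6 = 4
  mean(C) = (3 + 8 + 1 + 8 + 2 + 4) / 6 = 26/6 = 4.3333

Step 2 — sample covariance S[i,j] = (1/(n-1)) · Σ_k (x_{k,i} - mean_i) · (x_{k,j} - mean_j), with n-1 = 5.
  S[A,A] = ((0.1667)·(0.1667) + (2.1667)·(2.1667) + (-4.8333)·(-4.8333) + (2.1667)·(2.1667) + (-1.8333)·(-1.8333) + (2.1667)·(2.1667)) / 5 = 40.8333/5 = 8.1667
  S[A,B] = ((0.1667)·(2) + (2.1667)·(-2) + (-4.8333)·(1) + (2.1667)·(0) + (-1.8333)·(-1) + (2.1667)·(0)) / 5 = -7/5 = -1.4
  S[A,C] = ((0.1667)·(-1.3333) + (2.1667)·(3.6667) + (-4.8333)·(-3.3333) + (2.1667)·(3.6667) + (-1.8333)·(-2.3333) + (2.1667)·(-0.3333)) / 5 = 35.3333/5 = 7.0667
  S[B,B] = ((2)·(2) + (-2)·(-2) + (1)·(1) + (0)·(0) + (-1)·(-1) + (0)·(0)) / 5 = 10/5 = 2
  S[B,C] = ((2)·(-1.3333) + (-2)·(3.6667) + (1)·(-3.3333) + (0)·(3.6667) + (-1)·(-2.3333) + (0)·(-0.3333)) / 5 = -11/5 = -2.2
  S[C,C] = ((-1.3333)·(-1.3333) + (3.6667)·(3.6667) + (-3.3333)·(-3.3333) + (3.6667)·(3.6667) + (-2.3333)·(-2.3333) + (-0.3333)·(-0.3333)) / 5 = 45.3333/5 = 9.0667

S is symmetric (S[j,i] = S[i,j]). Assembling:

S = [[8.1667, -1.4, 7.0667],
 [-1.4, 2, -2.2],
 [7.0667, -2.2, 9.0667]]


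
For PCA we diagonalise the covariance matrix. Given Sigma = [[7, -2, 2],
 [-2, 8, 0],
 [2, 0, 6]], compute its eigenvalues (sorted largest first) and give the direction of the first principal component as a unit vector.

Step 1 — characteristic polynomial p(λ) = det(λI - Sigma) = λ³ - tr·λ² + c_1·λ - det, where tr = trace, c_1 = sum of the principal 2×2 minors, det = det(Sigma):
  tr = 7 + 8 + 6 = 21,
  c_1 = (7·8 - (-2)²) + (7·6 - (2)²) + (8·6 - (0)²) = 52 + 38 + 48 = 138,
  det = 7·(8·6 - (0)²) - (-2)·((-2)·6 - (0)·(2)) + (2)·((-2)·(0) - 8·(2)) = 7·(48) - (-2)·(-12) + (2)·(-16) = 280.
  So p(λ) = λ³ - 21λ² + 138λ - 280.
Step 2 — look for an integer root (rational root theorem: any rational root is an integer divisor of 280). Testing λ = 4:
  p(4) = 64 - 336 + 552 - 280 = 0  ✓
  Dividing out (λ - 4): p(λ) = (λ - 4)(λ² - 17λ + 70).
Step 3 — remaining eigenvalues from the quadratic λ² - 17λ + 70 = 0:
  Δ = 17² - 4·70 = 289 - 280 = 9,  λ = (17 ± √9)/2 = (17 ± 3)/2 = 10 or 7.
  Sorted: λ_1 = 10,  λ_2 = 7,  λ_3 = 4  (check: sum = 21 = tr ✓).

Step 4 — unit eigenvector for λ_1 = 10: v spans the null space of (Sigma - λ_1 I), whose rows are
  r_1 = (-3, -2, 2),  r_2 = (-2, -2, 0),  r_3 = (2, 0, -4).
  v is orthogonal to every row, so take v ∝ r_1 × r_2 = ((-2)·(0) - (2)·(-2), (2)·(-2) - (-3)·(0), (-3)·(-2) - (-2)·(-2)) = (4, -4, 2).
  Rescale (divide by 2): u = (2, -2, 1).
  ||u|| = √((2)² + (-2)² + (1)²) = √(9) = 3,  v_1 = u/||u|| ≈ (0.6667, -0.6667, 0.3333) (||v_1|| = 1).

λ_1 = 10,  λ_2 = 7,  λ_3 = 4;  v_1 ≈ (0.6667, -0.6667, 0.3333)


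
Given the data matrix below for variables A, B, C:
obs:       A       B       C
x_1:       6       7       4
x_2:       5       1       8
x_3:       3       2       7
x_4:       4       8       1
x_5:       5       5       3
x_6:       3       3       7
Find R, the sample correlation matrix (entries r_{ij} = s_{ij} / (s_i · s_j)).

Step 1 — column means:
  mean(A) = (6 + 5 + 3 + 4 + 5 + 3) / 6 = 26/6 = 4.3333
  mean(B) = (7 + 1 + 2 + 8 + 5 + 3) / 6 = 26/6 = 4.3333
  mean(C) = (4 + 8 + 7 + 1 + 3 + 7) / 6 = 30/6 = 5

Step 2 — sample variances and covariances s[i,j] = (1/(n-1)) · Σ_k (x_{k,i} - mean_i) · (x_{k,j} - mean_j), with n-1 = 5:
  s[A,A] = ((1.6667)·(1.6667) + (0.6667)·(0.6667) + (-1.3333)·(-1.3333) + (-0.3333)·(-0.3333) + (0.6667)·(0.6667) + (-1.3333)·(-1.3333)) / 5 = 7.3333/5 = 1.4667
  s[A,B] = ((1.6667)·(2.6667) + (0.6667)·(-3.3333) + (-1.3333)·(-2.3333) + (-0.3333)·(3.6667) + (0.6667)·(0.6667) + (-1.3333)·(-1.3333)) / 5 = 6.3333/5 = 1.2667
  s[A,C] = ((1.6667)·(-1) + (0.6667)·(3) + (-1.3333)·(2) + (-0.3333)·(-4) + (0.6667)·(-2) + (-1.3333)·(2)) / 5 = -5/5 = -1
  s[B,B] = ((2.6667)·(2.6667) + (-3.3333)·(-3.3333) + (-2.3333)·(-2.3333) + (3.6667)·(3.6667) + (0.6667)·(0.6667) + (-1.3333)·(-1.3333)) / 5 = 39.3333/5 = 7.8667
  s[B,C] = ((2.6667)·(-1) + (-3.3333)·(3) + (-2.3333)·(2) + (3.6667)·(-4) + (0.6667)·(-2) + (-1.3333)·(2)) / 5 = -36/5 = -7.2
  s[C,C] = ((-1)·(-1) + (3)·(3) + (2)·(2) + (-4)·(-4) + (-2)·(-2) + (2)·(2)) / 5 = 38/5 = 7.6
  Sample standard deviations s_i = √(s[i,i]):
  s(A) = √(1.4667) = 1.2111
  s(B) = √(7.8667) = 2.8048
  s(C) = √(7.6) = 2.7568

Step 3 — r_{ij} = s_{ij} / (s_i · s_j):
  r[A,A] = 1 (diagonal).
  r[A,B] = 1.2667 / (1.2111 · 2.8048) = 1.2667 / 3.3967 = 0.3729
  r[A,C] = -1 / (1.2111 · 2.7568) = -1 / 3.3387 = -0.2995
  r[B,B] = 1 (diagonal).
  r[B,C] = -7.2 / (2.8048 · 2.7568) = -7.2 / 7.7322 = -0.9312
  r[C,C] = 1 (diagonal).

R is symmetric with unit diagonal. Assembling:

R = [[1, 0.3729, -0.2995],
 [0.3729, 1, -0.9312],
 [-0.2995, -0.9312, 1]]


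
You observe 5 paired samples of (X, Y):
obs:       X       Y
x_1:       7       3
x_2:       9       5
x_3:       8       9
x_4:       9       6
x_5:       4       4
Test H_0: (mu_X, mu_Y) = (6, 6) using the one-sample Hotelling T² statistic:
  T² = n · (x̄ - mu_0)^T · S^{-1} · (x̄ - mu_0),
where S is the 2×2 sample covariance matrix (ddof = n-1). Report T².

Step 1 — sample mean vector:
  mean(X) = (7 + 9 + 8 + 9 + 4) / 5 = 37/5 = 7.4
  mean(Y) = (3 + 5 + 9 + 6 + 4) / 5 = 27/5 = 5.4
  x̄ = (7.4, 5.4),  deviation x̄ - mu_0 = (7.4, 5.4) - (6, 6) = (1.4, -0.6).

Step 2 — sample covariance matrix, S[i,j] = (1/(n-1)) · Σ_k (x_{k,i} - mean_i) · (x_{k,j} - mean_j), divisor n-1 = 4:
  S[X,X] = ((-0.4)·(-0.4) + (1.6)·(1.6) + (0.6)·(0.6) + (1.6)·(1.6) + (-3.4)·(-3.4)) / 4 = 17.2/4 = 4.3
  S[X,Y] = ((-0.4)·(-2.4) + (1.6)·(-0.4) + (0.6)·(3.6) + (1.6)·(0.6) + (-3.4)·(-1.4)) / 4 = 8.2/4 = 2.05
  S[Y,Y] = ((-2.4)·(-2.4) + (-0.4)·(-0.4) + (3.6)·(3.6) + (0.6)·(0.6) + (-1.4)·(-1.4)) / 4 = 21.2/4 = 5.3
  S = [[4.3, 2.05],
 [2.05, 5.3]].

Step 3 — invert S. det(S) = 4.3·5.3 - (2.05)² = 18.5875.
  S^{-1} = (1/det) · [[d, -b], [-b, a]] = [[0.2851, -0.1103],
 [-0.1103, 0.2313]].

Step 4 — quadratic form (x̄ - mu_0)^T · S^{-1} · (x̄ - mu_0):
  S^{-1} · (x̄ - mu_0) = (0.4654, -0.2932),
  (x̄ - mu_0)^T · [...] = (1.4)·(0.4654) + (-0.6)·(-0.2932) = 0.8274.

Step 5 — scale by n: T² = 5 · 0.8274 = 4.1372.

T² ≈ 4.1372


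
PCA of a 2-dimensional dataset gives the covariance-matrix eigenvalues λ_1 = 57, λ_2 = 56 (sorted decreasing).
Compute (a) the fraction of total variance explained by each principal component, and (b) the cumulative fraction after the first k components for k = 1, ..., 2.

Step 1 — total variance = trace(Sigma) = Σ λ_i = 57 + 56 = 113.

Step 2 — fraction explained by component i = λ_i / Σ λ:
  PC1: 57/113 = 0.5044
  PC2: 56/113 = 0.4956

Step 3 — cumulative fraction after k components = (λ_1 + ... + λ_k) / Σ λ:
  k = 1: 57/113 = 0.5044
  k = 2: (57 + 56)/113 = 113/113 = 1

Summary (fraction, with percent):

explained: PC1 0.5044 (50.44%), PC2 0.4956 (49.56%);  cumulative: 0.5044, 1


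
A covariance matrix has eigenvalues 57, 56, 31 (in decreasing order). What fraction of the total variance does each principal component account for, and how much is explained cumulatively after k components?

Step 1 — total variance = trace(Sigma) = Σ λ_i = 57 + 56 + 31 = 144.

Step 2 — fraction explained by component i = λ_i / Σ λ:
  PC1: 57/144 = 0.3958
  PC2: 56/144 = 0.3889
  PC3: 31/144 = 0.2153

Step 3 — cumulative fraction after k components = (λ_1 + ... + λ_k) / Σ λ:
  k = 1: 57/144 = 0.3958
  k = 2: (57 + 56)/144 = 113/144 = 0.7847
  k = 3: (57 + 56 + 31)/144 = 144/144 = 1

Summary (fraction, with percent):

explained: PC1 0.3958 (39.58%), PC2 0.3889 (38.89%), PC3 0.2153 (21.53%);  cumulative: 0.3958, 0.7847, 1


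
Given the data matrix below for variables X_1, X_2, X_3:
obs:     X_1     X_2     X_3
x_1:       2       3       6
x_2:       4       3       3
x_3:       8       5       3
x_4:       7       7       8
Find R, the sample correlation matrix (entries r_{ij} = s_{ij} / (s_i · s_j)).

Step 1 — column means:
  mean(X_1) = (2 + 4 + 8 + 7) / 4 = 21/4 = 5.25
  mean(X_2) = (3 + 3 + 5 + 7) / 4 = 18/4 = 4.5
  mean(X_3) = (6 + 3 + 3 + 8) / 4 = 20/4 = 5

Step 2 — sample variances and covariances s[i,j] = (1/(n-1)) · Σ_k (x_{k,i} - mean_i) · (x_{k,j} - mean_j), with n-1 = 3:
  s[X_1,X_1] = ((-3.25)·(-3.25) + (-1.25)·(-1.25) + (2.75)·(2.75) + (1.75)·(1.75)) / 3 = 22.75/3 = 7.5833
  s[X_1,X_2] = ((-3.25)·(-1.5) + (-1.25)·(-1.5) + (2.75)·(0.5) + (1.75)·(2.5)) / 3 = 12.5/3 = 4.1667
  s[X_1,X_3] = ((-3.25)·(1) + (-1.25)·(-2) + (2.75)·(-2) + (1.75)·(3)) / 3 = -1/3 = -0.3333
  s[X_2,X_2] = ((-1.5)·(-1.5) + (-1.5)·(-1.5) + (0.5)·(0.5) + (2.5)·(2.5)) / 3 = 11/3 = 3.6667
  s[X_2,X_3] = ((-1.5)·(1) + (-1.5)·(-2) + (0.5)·(-2) + (2.5)·(3)) / 3 = 8/3 = 2.6667
  s[X_3,X_3] = ((1)·(1) + (-2)·(-2) + (-2)·(-2) + (3)·(3)) / 3 = 18/3 = 6
  Sample standard deviations s_i = √(s[i,i]):
  s(X_1) = √(7.5833) = 2.7538
  s(X_2) = √(3.6667) = 1.9149
  s(X_3) = √(6) = 2.4495

Step 3 — r_{ij} = s_{ij} / (s_i · s_j):
  r[X_1,X_1] = 1 (diagonal).
  r[X_1,X_2] = 4.1667 / (2.7538 · 1.9149) = 4.1667 / 5.2731 = 0.7902
  r[X_1,X_3] = -0.3333 / (2.7538 · 2.4495) = -0.3333 / 6.7454 = -0.0494
  r[X_2,X_2] = 1 (diagonal).
  r[X_2,X_3] = 2.6667 / (1.9149 · 2.4495) = 2.6667 / 4.6904 = 0.5685
  r[X_3,X_3] = 1 (diagonal).

R is symmetric with unit diagonal. Assembling:

R = [[1, 0.7902, -0.0494],
 [0.7902, 1, 0.5685],
 [-0.0494, 0.5685, 1]]


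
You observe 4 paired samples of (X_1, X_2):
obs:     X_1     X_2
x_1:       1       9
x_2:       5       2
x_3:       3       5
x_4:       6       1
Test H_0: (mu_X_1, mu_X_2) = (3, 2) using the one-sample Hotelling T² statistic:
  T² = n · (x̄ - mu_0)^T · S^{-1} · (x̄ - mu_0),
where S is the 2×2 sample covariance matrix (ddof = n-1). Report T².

Step 1 — sample mean vector:
  mean(X_1) = (1 + 5 + 3 + 6) / 4 = 15/4 = 3.75
  mean(X_2) = (9 + 2 + 5 + 1) / 4 = 17/4 = 4.25
  x̄ = (3.75, 4.25),  deviation x̄ - mu_0 = (3.75, 4.25) - (3, 2) = (0.75, 2.25).

Step 2 — sample covariance matrix, S[i,j] = (1/(n-1)) · Σ_k (x_{k,i} - mean_i) · (x_{k,j} - mean_j), divisor n-1 = 3:
  S[X_1,X_1] = ((-2.75)·(-2.75) + (1.25)·(1.25) + (-0.75)·(-0.75) + (2.25)·(2.25)) / 3 = 14.75/3 = 4.9167
  S[X_1,X_2] = ((-2.75)·(4.75) + (1.25)·(-2.25) + (-0.75)·(0.75) + (2.25)·(-3.25)) / 3 = -23.75/3 = -7.9167
  S[X_2,X_2] = ((4.75)·(4.75) + (-2.25)·(-2.25) + (0.75)·(0.75) + (-3.25)·(-3.25)) / 3 = 38.75/3 = 12.9167
  S = [[4.9167, -7.9167],
 [-7.9167, 12.9167]].

Step 3 — invert S. det(S) = 4.9167·12.9167 - (-7.9167)² = 0.8333.
  S^{-1} = (1/det) · [[d, -b], [-b, a]] = [[15.5, 9.5],
 [9.5, 5.9]].

Step 4 — quadratic form (x̄ - mu_0)^T · S^{-1} · (x̄ - mu_0):
  S^{-1} · (x̄ - mu_0) = (33, 20.4),
  (x̄ - mu_0)^T · [...] = (0.75)·(33) + (2.25)·(20.4) = 70.65.

Step 5 — scale by n: T² = 4 · 70.65 = 282.6.

T² ≈ 282.6


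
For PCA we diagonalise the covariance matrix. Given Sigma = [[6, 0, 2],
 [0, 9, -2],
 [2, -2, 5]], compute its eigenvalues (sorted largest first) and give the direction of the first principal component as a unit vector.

Step 1 — characteristic polynomial p(λ) = det(λI - Sigma) = λ³ - tr·λ² + c_1·λ - det, where tr = trace, c_1 = sum of the principal 2×2 minors, det = det(Sigma):
  tr = 6 + 9 + 5 = 20,
  c_1 = (6·9 - (0)²) + (6·5 - (2)²) + (9·5 - (-2)²) = 54 + 26 + 41 = 121,
  det = 6·(9·5 - (-2)²) - (0)·((0)·5 - (-2)·(2)) + (2)·((0)·(-2) - 9·(2)) = 6·(41) - (0)·(4) + (2)·(-18) = 210.
  So p(λ) = λ³ - 20λ² + 121λ - 210.
Step 2 — look for an integer root (rational root theorem: any rational root is an integer divisor of 210). Testing λ = 3:
  p(3) = 27 - 180 + 363 - 210 = 0  ✓
  Dividing out (λ - 3): p(λ) = (λ - 3)(λ² - 17λ + 70).
Step 3 — remaining eigenvalues from the quadratic λ² - 17λ + 70 = 0:
  Δ = 17² - 4·70 = 289 - 280 = 9,  λ = (17 ± √9)/2 = (17 ± 3)/2 = 10 or 7.
  Sorted: λ_1 = 10,  λ_2 = 7,  λ_3 = 3  (check: sum = 20 = tr ✓).

Step 4 — unit eigenvector for λ_1 = 10: v spans the null space of (Sigma - λ_1 I), whose rows are
  r_1 = (-4, 0, 2),  r_2 = (0, -1, -2),  r_3 = (2, -2, -5).
  v is orthogonal to every row, so take v ∝ r_1 × r_2 = ((0)·(-2) - (2)·(-1), (2)·(0) - (-4)·(-2), (-4)·(-1) - (0)·(0)) = (2, -8, 4).
  Rescale (divide by 2): u = (1, -4, 2).
  ||u|| = √((1)² + (-4)² + (2)²) = √(21) ≈ 4.5826,  v_1 = u/||u|| ≈ (0.2182, -0.8729, 0.4364) (||v_1|| = 1).

λ_1 = 10,  λ_2 = 7,  λ_3 = 3;  v_1 ≈ (0.2182, -0.8729, 0.4364)


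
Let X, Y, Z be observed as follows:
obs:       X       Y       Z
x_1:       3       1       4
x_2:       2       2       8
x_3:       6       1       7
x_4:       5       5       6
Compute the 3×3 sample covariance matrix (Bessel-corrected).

Step 1 — column means:
  mean(X) = (3 + 2 + 6 + 5) / 4 = 16/4 = 4
  mean(Y) = (1 + 2 + 1 + 5) / 4 = 9/4 = 2.25
  mean(Z) = (4 + 8 + 7 + 6) / 4 = 25/4 = 6.25

Step 2 — sample covariance S[i,j] = (1/(n-1)) · Σ_k (x_{k,i} - mean_i) · (x_{k,j} - mean_j), with n-1 = 3.
  S[X,X] = ((-1)·(-1) + (-2)·(-2) + (2)·(2) + (1)·(1)) / 3 = 10/3 = 3.3333
  S[X,Y] = ((-1)·(-1.25) + (-2)·(-0.25) + (2)·(-1.25) + (1)·(2.75)) / 3 = 2/3 = 0.6667
  S[X,Z] = ((-1)·(-2.25) + (-2)·(1.75) + (2)·(0.75) + (1)·(-0.25)) / 3 = 0/3 = 0
  S[Y,Y] = ((-1.25)·(-1.25) + (-0.25)·(-0.25) + (-1.25)·(-1.25) + (2.75)·(2.75)) / 3 = 10.75/3 = 3.5833
  S[Y,Z] = ((-1.25)·(-2.25) + (-0.25)·(1.75) + (-1.25)·(0.75) + (2.75)·(-0.25)) / 3 = 0.75/3 = 0.25
  S[Z,Z] = ((-2.25)·(-2.25) + (1.75)·(1.75) + (0.75)·(0.75) + (-0.25)·(-0.25)) / 3 = 8.75/3 = 2.9167

S is symmetric (S[j,i] = S[i,j]). Assembling:

S = [[3.3333, 0.6667, 0],
 [0.6667, 3.5833, 0.25],
 [0, 0.25, 2.9167]]


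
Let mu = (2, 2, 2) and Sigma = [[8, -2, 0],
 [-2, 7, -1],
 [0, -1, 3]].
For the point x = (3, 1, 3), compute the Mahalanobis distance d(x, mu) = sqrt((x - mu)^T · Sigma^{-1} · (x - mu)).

Step 1 — centre the observation: (x - mu) = (1, -1, 1).

Step 2 — invert Sigma (cofactor / det for 3×3, or solve directly):
  Sigma^{-1} = [[0.1351, 0.0405, 0.0135],
 [0.0405, 0.1622, 0.0541],
 [0.0135, 0.0541, 0.3514]].

Step 3 — form the quadratic (x - mu)^T · Sigma^{-1} · (x - mu):
  Sigma^{-1} · (x - mu) = (0.1081, -0.0676, 0.3108).
  (x - mu)^T · [Sigma^{-1} · (x - mu)] = (1)·(0.1081) + (-1)·(-0.0676) + (1)·(0.3108) = 0.4865.

Step 4 — take square root: d = √(0.4865) ≈ 0.6975.

d(x, mu) = √(0.4865) ≈ 0.6975


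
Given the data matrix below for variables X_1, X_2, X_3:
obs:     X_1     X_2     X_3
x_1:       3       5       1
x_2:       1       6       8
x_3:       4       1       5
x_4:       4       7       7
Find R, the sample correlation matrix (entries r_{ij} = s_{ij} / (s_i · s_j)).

Step 1 — column means:
  mean(X_1) = (3 + 1 + 4 + 4) / 4 = 12/4 = 3
  mean(X_2) = (5 + 6 + 1 + 7) / 4 = 19/4 = 4.75
  mean(X_3) = (1 + 8 + 5 + 7) / 4 = 21/4 = 5.25

Step 2 — sample variances and covariances s[i,j] = (1/(n-1)) · Σ_k (x_{k,i} - mean_i) · (x_{k,j} - mean_j), with n-1 = 3:
  s[X_1,X_1] = ((0)·(0) + (-2)·(-2) + (1)·(1) + (1)·(1)) / 3 = 6/3 = 2
  s[X_1,X_2] = ((0)·(0.25) + (-2)·(1.25) + (1)·(-3.75) + (1)·(2.25)) / 3 = -4/3 = -1.3333
  s[X_1,X_3] = ((0)·(-4.25) + (-2)·(2.75) + (1)·(-0.25) + (1)·(1.75)) / 3 = -4/3 = -1.3333
  s[X_2,X_2] = ((0.25)·(0.25) + (1.25)·(1.25) + (-3.75)·(-3.75) + (2.25)·(2.25)) / 3 = 20.75/3 = 6.9167
  s[X_2,X_3] = ((0.25)·(-4.25) + (1.25)·(2.75) + (-3.75)·(-0.25) + (2.25)·(1.75)) / 3 = 7.25/3 = 2.4167
  s[X_3,X_3] = ((-4.25)·(-4.25) + (2.75)·(2.75) + (-0.25)·(-0.25) + (1.75)·(1.75)) / 3 = 28.75/3 = 9.5833
  Sample standard deviations s_i = √(s[i,i]):
  s(X_1) = √(2) = 1.4142
  s(X_2) = √(6.9167) = 2.63
  s(X_3) = √(9.5833) = 3.0957

Step 3 — r_{ij} = s_{ij} / (s_i · s_j):
  r[X_1,X_1] = 1 (diagonal).
  r[X_1,X_2] = -1.3333 / (1.4142 · 2.63) = -1.3333 / 3.7193 = -0.3585
  r[X_1,X_3] = -1.3333 / (1.4142 · 3.0957) = -1.3333 / 4.378 = -0.3046
  r[X_2,X_2] = 1 (diagonal).
  r[X_2,X_3] = 2.4167 / (2.63 · 3.0957) = 2.4167 / 8.1415 = 0.2968
  r[X_3,X_3] = 1 (diagonal).

R is symmetric with unit diagonal. Assembling:

R = [[1, -0.3585, -0.3046],
 [-0.3585, 1, 0.2968],
 [-0.3046, 0.2968, 1]]


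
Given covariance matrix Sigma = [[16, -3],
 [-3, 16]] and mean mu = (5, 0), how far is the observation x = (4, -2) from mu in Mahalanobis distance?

Step 1 — centre the observation: (x - mu) = (-1, -2).

Step 2 — invert Sigma. det(Sigma) = 16·16 - (-3)² = 247.
  Sigma^{-1} = (1/det) · [[d, -b], [-b, a]] = [[0.0648, 0.0121],
 [0.0121, 0.0648]].

Step 3 — form the quadratic (x - mu)^T · Sigma^{-1} · (x - mu):
  Sigma^{-1} · (x - mu) = (-0.0891, -0.1417).
  (x - mu)^T · [Sigma^{-1} · (x - mu)] = (-1)·(-0.0891) + (-2)·(-0.1417) = 0.3725.

Step 4 — take square root: d = √(0.3725) ≈ 0.6103.

d(x, mu) = √(0.3725) ≈ 0.6103


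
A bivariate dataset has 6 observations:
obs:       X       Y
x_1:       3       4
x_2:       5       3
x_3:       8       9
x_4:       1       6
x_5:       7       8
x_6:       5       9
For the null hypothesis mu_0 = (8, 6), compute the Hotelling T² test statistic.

Step 1 — sample mean vector:
  mean(X) = (3 + 5 + 8 + 1 + 7 + 5) / 6 = 29/6 = 4.8333
  mean(Y) = (4 + 3 + 9 + 6 + 8 + 9) / 6 = 39/6 = 6.5
  x̄ = (4.8333, 6.5),  deviation x̄ - mu_0 = (4.8333, 6.5) - (8, 6) = (-3.1667, 0.5).

Step 2 — sample covariance matrix, S[i,j] = (1/(n-1)) · Σ_k (x_{k,i} - mean_i) · (x_{k,j} - mean_j), divisor n-1 = 5:
  S[X,X] = ((-1.8333)·(-1.8333) + (0.1667)·(0.1667) + (3.1667)·(3.1667) + (-3.8333)·(-3.8333) + (2.1667)·(2.1667) + (0.1667)·(0.1667)) / 5 = 32.8333/5 = 6.5667
  S[X,Y] = ((-1.8333)·(-2.5) + (0.1667)·(-3.5) + (3.1667)·(2.5) + (-3.8333)·(-0.5) + (2.1667)·(1.5) + (0.1667)·(2.5)) / 5 = 17.5/5 = 3.5
  S[Y,Y] = ((-2.5)·(-2.5) + (-3.5)·(-3.5) + (2.5)·(2.5) + (-0.5)·(-0.5) + (1.5)·(1.5) + (2.5)·(2.5)) / 5 = 33.5/5 = 6.7
  S = [[6.5667, 3.5],
 [3.5, 6.7]].

Step 3 — invert S. det(S) = 6.5667·6.7 - (3.5)² = 31.7467.
  S^{-1} = (1/det) · [[d, -b], [-b, a]] = [[0.211, -0.1102],
 [-0.1102, 0.2068]].

Step 4 — quadratic form (x̄ - mu_0)^T · S^{-1} · (x̄ - mu_0):
  S^{-1} · (x̄ - mu_0) = (-0.7234, 0.4525),
  (x̄ - mu_0)^T · [...] = (-3.1667)·(-0.7234) + (0.5)·(0.4525) = 2.5171.

Step 5 — scale by n: T² = 6 · 2.5171 = 15.1029.

T² ≈ 15.1029


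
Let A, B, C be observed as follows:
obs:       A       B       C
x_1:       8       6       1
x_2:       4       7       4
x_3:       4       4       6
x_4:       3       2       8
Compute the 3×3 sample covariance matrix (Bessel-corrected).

Step 1 — column means:
  mean(A) = (8 + 4 + 4 + 3) / 4 = 19/4 = 4.75
  mean(B) = (6 + 7 + 4 + 2) / 4 = 19/4 = 4.75
  mean(C) = (1 + 4 + 6 + 8) / 4 = 19/4 = 4.75

Step 2 — sample covariance S[i,j] = (1/(n-1)) · Σ_k (x_{k,i} - mean_i) · (x_{k,j} - mean_j), with n-1 = 3.
  S[A,A] = ((3.25)·(3.25) + (-0.75)·(-0.75) + (-0.75)·(-0.75) + (-1.75)·(-1.75)) / 3 = 14.75/3 = 4.9167
  S[A,B] = ((3.25)·(1.25) + (-0.75)·(2.25) + (-0.75)·(-0.75) + (-1.75)·(-2.75)) / 3 = 7.75/3 = 2.5833
  S[A,C] = ((3.25)·(-3.75) + (-0.75)·(-0.75) + (-0.75)·(1.25) + (-1.75)·(3.25)) / 3 = -18.25/3 = -6.0833
  S[B,B] = ((1.25)·(1.25) + (2.25)·(2.25) + (-0.75)·(-0.75) + (-2.75)·(-2.75)) / 3 = 14.75/3 = 4.9167
  S[B,C] = ((1.25)·(-3.75) + (2.25)·(-0.75) + (-0.75)·(1.25) + (-2.75)·(3.25)) / 3 = -16.25/3 = -5.4167
  S[C,C] = ((-3.75)·(-3.75) + (-0.75)·(-0.75) + (1.25)·(1.25) + (3.25)·(3.25)) / 3 = 26.75/3 = 8.9167

S is symmetric (S[j,i] = S[i,j]). Assembling:

S = [[4.9167, 2.5833, -6.0833],
 [2.5833, 4.9167, -5.4167],
 [-6.0833, -5.4167, 8.9167]]


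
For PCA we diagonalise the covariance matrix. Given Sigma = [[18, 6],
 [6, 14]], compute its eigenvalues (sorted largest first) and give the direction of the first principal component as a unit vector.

Step 1 — characteristic polynomial of 2×2 Sigma:
  det(Sigma - λI) = λ² - trace · λ + det = 0.
  trace = 18 + 14 = 32, det = 18·14 - (6)² = 216.
Step 2 — discriminant:
  Δ = trace² - 4·det = 1024 - 864 = 160.
Step 3 — eigenvalues:
  λ = (trace ± √Δ)/2 = (32 ± 12.6491)/2,
  λ_1 = 22.3246,  λ_2 = 9.6754.

Step 4 — unit eigenvector for λ_1: solve (Sigma - λ_1 I)v = 0. First row:
  (18 - 22.3246)·v_x + (6)·v_y = 0, i.e. (-4.3246)·v_x + (6)·v_y = 0,
  so v ∝ (b, λ_1 - a) = (6, 4.3246) = u.
  ||u|| = √((6)² + (4.3246)²) = √(54.7018) ≈ 7.3961,
  v_1 = u/||u|| ≈ (0.8112, 0.5847) (||v_1|| = 1).

λ_1 = 22.3246,  λ_2 = 9.6754;  v_1 ≈ (0.8112, 0.5847)


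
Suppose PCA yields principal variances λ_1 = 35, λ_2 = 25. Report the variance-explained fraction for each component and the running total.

Step 1 — total variance = trace(Sigma) = Σ λ_i = 35 + 25 = 60.

Step 2 — fraction explained by component i = λ_i / Σ λ:
  PC1: 35/60 = 0.5833
  PC2: 25/60 = 0.4167

Step 3 — cumulative fraction after k components = (λ_1 + ... + λ_k) / Σ λ:
  k = 1: 35/60 = 0.5833
  k = 2: (35 + 25)/60 = 60/60 = 1

Summary (fraction, with percent):

explained: PC1 0.5833 (58.33%), PC2 0.4167 (41.67%);  cumulative: 0.5833, 1


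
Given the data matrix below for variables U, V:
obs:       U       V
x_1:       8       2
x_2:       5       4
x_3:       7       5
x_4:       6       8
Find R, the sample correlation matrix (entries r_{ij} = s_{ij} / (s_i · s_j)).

Step 1 — column means:
  mean(U) = (8 + 5 + 7 + 6) / 4 = 26/4 = 6.5
  mean(V) = (2 + 4 + 5 + 8) / 4 = 19/4 = 4.75

Step 2 — sample variances and covariances s[i,j] = (1/(n-1)) · Σ_k (x_{k,i} - mean_i) · (x_{k,j} - mean_j), with n-1 = 3:
  s[U,U] = ((1.5)·(1.5) + (-1.5)·(-1.5) + (0.5)·(0.5) + (-0.5)·(-0.5)) / 3 = 5/3 = 1.6667
  s[U,V] = ((1.5)·(-2.75) + (-1.5)·(-0.75) + (0.5)·(0.25) + (-0.5)·(3.25)) / 3 = -4.5/3 = -1.5
  s[V,V] = ((-2.75)·(-2.75) + (-0.75)·(-0.75) + (0.25)·(0.25) + (3.25)·(3.25)) / 3 = 18.75/3 = 6.25
  Sample standard deviations s_i = √(s[i,i]):
  s(U) = √(1.6667) = 1.291
  s(V) = √(6.25) = 2.5

Step 3 — r_{ij} = s_{ij} / (s_i · s_j):
  r[U,U] = 1 (diagonal).
  r[U,V] = -1.5 / (1.291 · 2.5) = -1.5 / 3.2275 = -0.4648
  r[V,V] = 1 (diagonal).

R is symmetric with unit diagonal. Assembling:

R = [[1, -0.4648],
 [-0.4648, 1]]


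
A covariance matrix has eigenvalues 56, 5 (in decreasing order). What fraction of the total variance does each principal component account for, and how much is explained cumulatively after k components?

Step 1 — total variance = trace(Sigma) = Σ λ_i = 56 + 5 = 61.

Step 2 — fraction explained by component i = λ_i / Σ λ:
  PC1: 56/61 = 0.918
  PC2: 5/61 = 0.082

Step 3 — cumulative fraction after k components = (λ_1 + ... + λ_k) / Σ λ:
  k = 1: 56/61 = 0.918
  k = 2: (56 + 5)/61 = 61/61 = 1

Summary (fraction, with percent):

explained: PC1 0.918 (91.8%), PC2 0.082 (8.2%);  cumulative: 0.918, 1


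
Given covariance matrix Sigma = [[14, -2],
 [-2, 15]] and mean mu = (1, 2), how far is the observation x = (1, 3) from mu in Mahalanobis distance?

Step 1 — centre the observation: (x - mu) = (0, 1).

Step 2 — invert Sigma. det(Sigma) = 14·15 - (-2)² = 206.
  Sigma^{-1} = (1/det) · [[d, -b], [-b, a]] = [[0.0728, 0.0097],
 [0.0097, 0.068]].

Step 3 — form the quadratic (x - mu)^T · Sigma^{-1} · (x - mu):
  Sigma^{-1} · (x - mu) = (0.0097, 0.068).
  (x - mu)^T · [Sigma^{-1} · (x - mu)] = (0)·(0.0097) + (1)·(0.068) = 0.068.

Step 4 — take square root: d = √(0.068) ≈ 0.2607.

d(x, mu) = √(0.068) ≈ 0.2607


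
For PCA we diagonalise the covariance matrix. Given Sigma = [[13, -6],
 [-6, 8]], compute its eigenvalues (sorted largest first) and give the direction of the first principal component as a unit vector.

Step 1 — characteristic polynomial of 2×2 Sigma:
  det(Sigma - λI) = λ² - trace · λ + det = 0.
  trace = 13 + 8 = 21, det = 13·8 - (-6)² = 68.
Step 2 — discriminant:
  Δ = trace² - 4·det = 441 - 272 = 169.
Step 3 — eigenvalues:
  λ = (trace ± √Δ)/2 = (21 ± 13)/2,
  λ_1 = 17,  λ_2 = 4.

Step 4 — unit eigenvector for λ_1: solve (Sigma - λ_1 I)v = 0. First row:
  (13 - 17)·v_x + (-6)·v_y = 0, i.e. (-4)·v_x + (-6)·v_y = 0,
  so v ∝ (b, λ_1 - a) = (-6, 4); multiply by -1 so the first entry is positive: u = (6, -4).
  ||u|| = √((6)² + (-4)²) = √(52) ≈ 7.2111,
  v_1 = u/||u|| ≈ (0.8321, -0.5547) (||v_1|| = 1).

λ_1 = 17,  λ_2 = 4;  v_1 ≈ (0.8321, -0.5547)


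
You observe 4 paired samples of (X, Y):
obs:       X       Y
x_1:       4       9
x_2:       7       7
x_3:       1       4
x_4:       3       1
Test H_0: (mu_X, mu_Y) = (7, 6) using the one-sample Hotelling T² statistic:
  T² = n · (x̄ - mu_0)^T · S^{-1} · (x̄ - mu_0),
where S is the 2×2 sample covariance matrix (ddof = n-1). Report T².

Step 1 — sample mean vector:
  mean(X) = (4 + 7 + 1 + 3) / 4 = 15/4 = 3.75
  mean(Y) = (9 + 7 + 4 + 1) / 4 = 21/4 = 5.25
  x̄ = (3.75, 5.25),  deviation x̄ - mu_0 = (3.75, 5.25) - (7, 6) = (-3.25, -0.75).

Step 2 — sample covariance matrix, S[i,j] = (1/(n-1)) · Σ_k (x_{k,i} - mean_i) · (x_{k,j} - mean_j), divisor n-1 = 3:
  S[X,X] = ((0.25)·(0.25) + (3.25)·(3.25) + (-2.75)·(-2.75) + (-0.75)·(-0.75)) / 3 = 18.75/3 = 6.25
  S[X,Y] = ((0.25)·(3.75) + (3.25)·(1.75) + (-2.75)·(-1.25) + (-0.75)·(-4.25)) / 3 = 13.25/3 = 4.4167
  S[Y,Y] = ((3.75)·(3.75) + (1.75)·(1.75) + (-1.25)·(-1.25) + (-4.25)·(-4.25)) / 3 = 36.75/3 = 12.25
  S = [[6.25, 4.4167],
 [4.4167, 12.25]].

Step 3 — invert S. det(S) = 6.25·12.25 - (4.4167)² = 57.0556.
  S^{-1} = (1/det) · [[d, -b], [-b, a]] = [[0.2147, -0.0774],
 [-0.0774, 0.1095]].

Step 4 — quadratic form (x̄ - mu_0)^T · S^{-1} · (x̄ - mu_0):
  S^{-1} · (x̄ - mu_0) = (-0.6397, 0.1694),
  (x̄ - mu_0)^T · [...] = (-3.25)·(-0.6397) + (-0.75)·(0.1694) = 1.952.

Step 5 — scale by n: T² = 4 · 1.952 = 7.8082.

T² ≈ 7.8082


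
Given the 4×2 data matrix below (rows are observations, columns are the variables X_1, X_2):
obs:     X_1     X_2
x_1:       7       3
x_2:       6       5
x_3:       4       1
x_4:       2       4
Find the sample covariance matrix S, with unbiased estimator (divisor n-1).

Step 1 — column means:
  mean(X_1) = (7 + 6 + 4 + 2) / 4 = 19/4 = 4.75
  mean(X_2) = (3 + 5 + 1 + 4) / 4 = 13/4 = 3.25

Step 2 — sample covariance S[i,j] = (1/(n-1)) · Σ_k (x_{k,i} - mean_i) · (x_{k,j} - mean_j), with n-1 = 3.
  S[X_1,X_1] = ((2.25)·(2.25) + (1.25)·(1.25) + (-0.75)·(-0.75) + (-2.75)·(-2.75)) / 3 = 14.75/3 = 4.9167
  S[X_1,X_2] = ((2.25)·(-0.25) + (1.25)·(1.75) + (-0.75)·(-2.25) + (-2.75)·(0.75)) / 3 = 1.25/3 = 0.4167
  S[X_2,X_2] = ((-0.25)·(-0.25) + (1.75)·(1.75) + (-2.25)·(-2.25) + (0.75)·(0.75)) / 3 = 8.75/3 = 2.9167

S is symmetric (S[j,i] = S[i,j]). Assembling:

S = [[4.9167, 0.4167],
 [0.4167, 2.9167]]


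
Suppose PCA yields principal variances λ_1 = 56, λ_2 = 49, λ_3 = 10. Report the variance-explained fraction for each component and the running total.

Step 1 — total variance = trace(Sigma) = Σ λ_i = 56 + 49 + 10 = 115.

Step 2 — fraction explained by component i = λ_i / Σ λ:
  PC1: 56/115 = 0.487
  PC2: 49/115 = 0.4261
  PC3: 10/115 = 0.087

Step 3 — cumulative fraction after k components = (λ_1 + ... + λ_k) / Σ λ:
  k = 1: 56/115 = 0.487
  k = 2: (56 + 49)/115 = 105/115 = 0.913
  k = 3: (56 + 49 + 10)/115 = 115/115 = 1

Summary (fraction, with percent):

explained: PC1 0.487 (48.7%), PC2 0.4261 (42.61%), PC3 0.087 (8.7%);  cumulative: 0.487, 0.913, 1


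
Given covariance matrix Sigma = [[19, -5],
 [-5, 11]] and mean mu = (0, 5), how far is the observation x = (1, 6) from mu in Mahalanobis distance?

Step 1 — centre the observation: (x - mu) = (1, 1).

Step 2 — invert Sigma. det(Sigma) = 19·11 - (-5)² = 184.
  Sigma^{-1} = (1/det) · [[d, -b], [-b, a]] = [[0.0598, 0.0272],
 [0.0272, 0.1033]].

Step 3 — form the quadratic (x - mu)^T · Sigma^{-1} · (x - mu):
  Sigma^{-1} · (x - mu) = (0.087, 0.1304).
  (x - mu)^T · [Sigma^{-1} · (x - mu)] = (1)·(0.087) + (1)·(0.1304) = 0.2174.

Step 4 — take square root: d = √(0.2174) ≈ 0.4663.

d(x, mu) = √(0.2174) ≈ 0.4663


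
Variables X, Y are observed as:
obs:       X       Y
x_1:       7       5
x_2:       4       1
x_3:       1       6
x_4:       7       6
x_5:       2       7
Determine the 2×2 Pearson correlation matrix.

Step 1 — column means:
  mean(X) = (7 + 4 + 1 + 7 + 2) / 5 = 21/5 = 4.2
  mean(Y) = (5 + 1 + 6 + 6 + 7) / 5 = 25/5 = 5

Step 2 — sample variances and covariances s[i,j] = (1/(n-1)) · Σ_k (x_{k,i} - mean_i) · (x_{k,j} - mean_j), with n-1 = 4:
  s[X,X] = ((2.8)·(2.8) + (-0.2)·(-0.2) + (-3.2)·(-3.2) + (2.8)·(2.8) + (-2.2)·(-2.2)) / 4 = 30.8/4 = 7.7
  s[X,Y] = ((2.8)·(0) + (-0.2)·(-4) + (-3.2)·(1) + (2.8)·(1) + (-2.2)·(2)) / 4 = -4/4 = -1
  s[Y,Y] = ((0)·(0) + (-4)·(-4) + (1)·(1) + (1)·(1) + (2)·(2)) / 4 = 22/4 = 5.5
  Sample standard deviations s_i = √(s[i,i]):
  s(X) = √(7.7) = 2.7749
  s(Y) = √(5.5) = 2.3452

Step 3 — r_{ij} = s_{ij} / (s_i · s_j):
  r[X,X] = 1 (diagonal).
  r[X,Y] = -1 / (2.7749 · 2.3452) = -1 / 6.5077 = -0.1537
  r[Y,Y] = 1 (diagonal).

R is symmetric with unit diagonal. Assembling:

R = [[1, -0.1537],
 [-0.1537, 1]]


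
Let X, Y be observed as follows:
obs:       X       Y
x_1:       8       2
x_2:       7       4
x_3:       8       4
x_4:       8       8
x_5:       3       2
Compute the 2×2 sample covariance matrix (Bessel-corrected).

Step 1 — column means:
  mean(X) = (8 + 7 + 8 + 8 + 3) / 5 = 34/5 = 6.8
  mean(Y) = (2 + 4 + 4 + 8 + 2) / 5 = 20/5 = 4

Step 2 — sample covariance S[i,j] = (1/(n-1)) · Σ_k (x_{k,i} - mean_i) · (x_{k,j} - mean_j), with n-1 = 4.
  S[X,X] = ((1.2)·(1.2) + (0.2)·(0.2) + (1.2)·(1.2) + (1.2)·(1.2) + (-3.8)·(-3.8)) / 4 = 18.8/4 = 4.7
  S[X,Y] = ((1.2)·(-2) + (0.2)·(0) + (1.2)·(0) + (1.2)·(4) + (-3.8)·(-2)) / 4 = 10/4 = 2.5
  S[Y,Y] = ((-2)·(-2) + (0)·(0) + (0)·(0) + (4)·(4) + (-2)·(-2)) / 4 = 24/4 = 6

S is symmetric (S[j,i] = S[i,j]). Assembling:

S = [[4.7, 2.5],
 [2.5, 6]]


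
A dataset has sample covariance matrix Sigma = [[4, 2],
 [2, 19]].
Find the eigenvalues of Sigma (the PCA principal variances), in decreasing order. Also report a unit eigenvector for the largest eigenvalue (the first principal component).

Step 1 — characteristic polynomial of 2×2 Sigma:
  det(Sigma - λI) = λ² - trace · λ + det = 0.
  trace = 4 + 19 = 23, det = 4·19 - (2)² = 72.
Step 2 — discriminant:
  Δ = trace² - 4·det = 529 - 288 = 241.
Step 3 — eigenvalues:
  λ = (trace ± √Δ)/2 = (23 ± 15.5242)/2,
  λ_1 = 19.2621,  λ_2 = 3.7379.

Step 4 — unit eigenvector for λ_1: solve (Sigma - λ_1 I)v = 0. First row:
  (4 - 19.2621)·v_x + (2)·v_y = 0, i.e. (-15.2621)·v_x + (2)·v_y = 0,
  so v ∝ (b, λ_1 - a) = (2, 15.2621) = u.
  ||u|| = √((2)² + (15.2621)²) = √(236.9313) ≈ 15.3926,
  v_1 = u/||u|| ≈ (0.1299, 0.9915) (||v_1|| = 1).

λ_1 = 19.2621,  λ_2 = 3.7379;  v_1 ≈ (0.1299, 0.9915)


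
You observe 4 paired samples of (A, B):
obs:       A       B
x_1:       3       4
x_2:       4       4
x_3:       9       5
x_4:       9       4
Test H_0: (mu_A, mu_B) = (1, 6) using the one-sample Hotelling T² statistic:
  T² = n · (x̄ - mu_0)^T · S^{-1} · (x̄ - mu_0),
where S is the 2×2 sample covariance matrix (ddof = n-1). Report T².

Step 1 — sample mean vector:
  mean(A) = (3 + 4 + 9 + 9) / 4 = 25/4 = 6.25
  mean(B) = (4 + 4 + 5 + 4) / 4 = 17/4 = 4.25
  x̄ = (6.25, 4.25),  deviation x̄ - mu_0 = (6.25, 4.25) - (1, 6) = (5.25, -1.75).

Step 2 — sample covariance matrix, S[i,j] = (1/(n-1)) · Σ_k (x_{k,i} - mean_i) · (x_{k,j} - mean_j), divisor n-1 = 3:
  S[A,A] = ((-3.25)·(-3.25) + (-2.25)·(-2.25) + (2.75)·(2.75) + (2.75)·(2.75)) / 3 = 30.75/3 = 10.25
  S[A,B] = ((-3.25)·(-0.25) + (-2.25)·(-0.25) + (2.75)·(0.75) + (2.75)·(-0.25)) / 3 = 2.75/3 = 0.9167
  S[B,B] = ((-0.25)·(-0.25) + (-0.25)·(-0.25) + (0.75)·(0.75) + (-0.25)·(-0.25)) / 3 = 0.75/3 = 0.25
  S = [[10.25, 0.9167],
 [0.9167, 0.25]].

Step 3 — invert S. det(S) = 10.25·0.25 - (0.9167)² = 1.7222.
  S^{-1} = (1/det) · [[d, -b], [-b, a]] = [[0.1452, -0.5323],
 [-0.5323, 5.9516]].

Step 4 — quadratic form (x̄ - mu_0)^T · S^{-1} · (x̄ - mu_0):
  S^{-1} · (x̄ - mu_0) = (1.6935, -13.2097),
  (x̄ - mu_0)^T · [...] = (5.25)·(1.6935) + (-1.75)·(-13.2097) = 32.0081.

Step 5 — scale by n: T² = 4 · 32.0081 = 128.0323.

T² ≈ 128.0323


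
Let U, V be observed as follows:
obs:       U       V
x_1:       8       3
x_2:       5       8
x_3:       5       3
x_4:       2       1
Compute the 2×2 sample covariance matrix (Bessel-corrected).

Step 1 — column means:
  mean(U) = (8 + 5 + 5 + 2) / 4 = 20/4 = 5
  mean(V) = (3 + 8 + 3 + 1) / 4 = 15/4 = 3.75

Step 2 — sample covariance S[i,j] = (1/(n-1)) · Σ_k (x_{k,i} - mean_i) · (x_{k,j} - mean_j), with n-1 = 3.
  S[U,U] = ((3)·(3) + (0)·(0) + (0)·(0) + (-3)·(-3)) / 3 = 18/3 = 6
  S[U,V] = ((3)·(-0.75) + (0)·(4.25) + (0)·(-0.75) + (-3)·(-2.75)) / 3 = 6/3 = 2
  S[V,V] = ((-0.75)·(-0.75) + (4.25)·(4.25) + (-0.75)·(-0.75) + (-2.75)·(-2.75)) / 3 = 26.75/3 = 8.9167

S is symmetric (S[j,i] = S[i,j]). Assembling:

S = [[6, 2],
 [2, 8.9167]]


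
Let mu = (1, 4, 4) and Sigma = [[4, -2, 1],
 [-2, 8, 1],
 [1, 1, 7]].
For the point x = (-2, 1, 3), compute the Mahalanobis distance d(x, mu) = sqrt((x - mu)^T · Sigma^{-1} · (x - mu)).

Step 1 — centre the observation: (x - mu) = (-3, -3, -1).

Step 2 — invert Sigma (cofactor / det for 3×3, or solve directly):
  Sigma^{-1} = [[0.3056, 0.0833, -0.0556],
 [0.0833, 0.15, -0.0333],
 [-0.0556, -0.0333, 0.1556]].

Step 3 — form the quadratic (x - mu)^T · Sigma^{-1} · (x - mu):
  Sigma^{-1} · (x - mu) = (-1.1111, -0.6667, 0.1111).
  (x - mu)^T · [Sigma^{-1} · (x - mu)] = (-3)·(-1.1111) + (-3)·(-0.6667) + (-1)·(0.1111) = 5.2222.

Step 4 — take square root: d = √(5.2222) ≈ 2.2852.

d(x, mu) = √(5.2222) ≈ 2.2852


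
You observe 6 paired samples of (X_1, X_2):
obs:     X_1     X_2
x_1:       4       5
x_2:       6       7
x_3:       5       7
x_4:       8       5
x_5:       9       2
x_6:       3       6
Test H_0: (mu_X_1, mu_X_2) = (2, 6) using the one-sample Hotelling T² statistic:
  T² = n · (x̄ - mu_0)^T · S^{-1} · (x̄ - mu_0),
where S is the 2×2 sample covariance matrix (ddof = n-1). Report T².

Step 1 — sample mean vector:
  mean(X_1) = (4 + 6 + 5 + 8 + 9 + 3) / 6 = 35/6 = 5.8333
  mean(X_2) = (5 + 7 + 7 + 5 + 2 + 6) / 6 = 32/6 = 5.3333
  x̄ = (5.8333, 5.3333),  deviation x̄ - mu_0 = (5.8333, 5.3333) - (2, 6) = (3.8333, -0.6667).

Step 2 — sample covariance matrix, S[i,j] = (1/(n-1)) · Σ_k (x_{k,i} - mean_i) · (x_{k,j} - mean_j), divisor n-1 = 5:
  S[X_1,X_1] = ((-1.8333)·(-1.8333) + (0.1667)·(0.1667) + (-0.8333)·(-0.8333) + (2.1667)·(2.1667) + (3.1667)·(3.1667) + (-2.8333)·(-2.8333)) / 5 = 26.8333/5 = 5.3667
  S[X_1,X_2] = ((-1.8333)·(-0.3333) + (0.1667)·(1.6667) + (-0.8333)·(1.6667) + (2.1667)·(-0.3333) + (3.1667)·(-3.3333) + (-2.8333)·(0.6667)) / 5 = -13.6667/5 = -2.7333
  S[X_2,X_2] = ((-0.3333)·(-0.3333) + (1.6667)·(1.6667) + (1.6667)·(1.6667) + (-0.3333)·(-0.3333) + (-3.3333)·(-3.3333) + (0.6667)·(0.6667)) / 5 = 17.3333/5 = 3.4667
  S = [[5.3667, -2.7333],
 [-2.7333, 3.4667]].

Step 3 — invert S. det(S) = 5.3667·3.4667 - (-2.7333)² = 11.1333.
  S^{-1} = (1/det) · [[d, -b], [-b, a]] = [[0.3114, 0.2455],
 [0.2455, 0.482]].

Step 4 — quadratic form (x̄ - mu_0)^T · S^{-1} · (x̄ - mu_0):
  S^{-1} · (x̄ - mu_0) = (1.0299, 0.6198),
  (x̄ - mu_0)^T · [...] = (3.8333)·(1.0299) + (-0.6667)·(0.6198) = 3.5349.

Step 5 — scale by n: T² = 6 · 3.5349 = 21.2096.

T² ≈ 21.2096


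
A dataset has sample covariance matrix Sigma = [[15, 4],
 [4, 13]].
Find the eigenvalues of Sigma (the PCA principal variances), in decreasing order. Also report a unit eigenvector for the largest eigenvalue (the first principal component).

Step 1 — characteristic polynomial of 2×2 Sigma:
  det(Sigma - λI) = λ² - trace · λ + det = 0.
  trace = 15 + 13 = 28, det = 15·13 - (4)² = 179.
Step 2 — discriminant:
  Δ = trace² - 4·det = 784 - 716 = 68.
Step 3 — eigenvalues:
  λ = (trace ± √Δ)/2 = (28 ± 8.2462)/2,
  λ_1 = 18.1231,  λ_2 = 9.8769.

Step 4 — unit eigenvector for λ_1: solve (Sigma - λ_1 I)v = 0. First row:
  (15 - 18.1231)·v_x + (4)·v_y = 0, i.e. (-3.1231)·v_x + (4)·v_y = 0,
  so v ∝ (b, λ_1 - a) = (4, 3.1231) = u.
  ||u|| = √((4)² + (3.1231)²) = √(25.7538) ≈ 5.0748,
  v_1 = u/||u|| ≈ (0.7882, 0.6154) (||v_1|| = 1).

λ_1 = 18.1231,  λ_2 = 9.8769;  v_1 ≈ (0.7882, 0.6154)


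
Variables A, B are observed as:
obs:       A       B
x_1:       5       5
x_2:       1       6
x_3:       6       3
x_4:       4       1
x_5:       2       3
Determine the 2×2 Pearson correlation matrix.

Step 1 — column means:
  mean(A) = (5 + 1 + 6 + 4 + 2) / 5 = 18/5 = 3.6
  mean(B) = (5 + 6 + 3 + 1 + 3) / 5 = 18/5 = 3.6

Step 2 — sample variances and covariances s[i,j] = (1/(n-1)) · Σ_k (x_{k,i} - mean_i) · (x_{k,j} - mean_j), with n-1 = 4:
  s[A,A] = ((1.4)·(1.4) + (-2.6)·(-2.6) + (2.4)·(2.4) + (0.4)·(0.4) + (-1.6)·(-1.6)) / 4 = 17.2/4 = 4.3
  s[A,B] = ((1.4)·(1.4) + (-2.6)·(2.4) + (2.4)·(-0.6) + (0.4)·(-2.6) + (-1.6)·(-0.6)) / 4 = -5.8/4 = -1.45
  s[B,B] = ((1.4)·(1.4) + (2.4)·(2.4) + (-0.6)·(-0.6) + (-2.6)·(-2.6) + (-0.6)·(-0.6)) / 4 = 15.2/4 = 3.8
  Sample standard deviations s_i = √(s[i,i]):
  s(A) = √(4.3) = 2.0736
  s(B) = √(3.8) = 1.9494

Step 3 — r_{ij} = s_{ij} / (s_i · s_j):
  r[A,A] = 1 (diagonal).
  r[A,B] = -1.45 / (2.0736 · 1.9494) = -1.45 / 4.0423 = -0.3587
  r[B,B] = 1 (diagonal).

R is symmetric with unit diagonal. Assembling:

R = [[1, -0.3587],
 [-0.3587, 1]]


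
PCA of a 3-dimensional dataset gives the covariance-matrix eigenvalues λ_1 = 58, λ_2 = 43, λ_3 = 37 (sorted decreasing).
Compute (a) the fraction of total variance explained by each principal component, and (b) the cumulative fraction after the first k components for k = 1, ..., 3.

Step 1 — total variance = trace(Sigma) = Σ λ_i = 58 + 43 + 37 = 138.

Step 2 — fraction explained by component i = λ_i / Σ λ:
  PC1: 58/138 = 0.4203
  PC2: 43/138 = 0.3116
  PC3: 37/138 = 0.2681

Step 3 — cumulative fraction after k components = (λ_1 + ... + λ_k) / Σ λ:
  k = 1: 58/138 = 0.4203
  k = 2: (58 + 43)/138 = 101/138 = 0.7319
  k = 3: (58 + 43 + 37)/138 = 138/138 = 1

Summary (fraction, with percent):

explained: PC1 0.4203 (42.03%), PC2 0.3116 (31.16%), PC3 0.2681 (26.81%);  cumulative: 0.4203, 0.7319, 1
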